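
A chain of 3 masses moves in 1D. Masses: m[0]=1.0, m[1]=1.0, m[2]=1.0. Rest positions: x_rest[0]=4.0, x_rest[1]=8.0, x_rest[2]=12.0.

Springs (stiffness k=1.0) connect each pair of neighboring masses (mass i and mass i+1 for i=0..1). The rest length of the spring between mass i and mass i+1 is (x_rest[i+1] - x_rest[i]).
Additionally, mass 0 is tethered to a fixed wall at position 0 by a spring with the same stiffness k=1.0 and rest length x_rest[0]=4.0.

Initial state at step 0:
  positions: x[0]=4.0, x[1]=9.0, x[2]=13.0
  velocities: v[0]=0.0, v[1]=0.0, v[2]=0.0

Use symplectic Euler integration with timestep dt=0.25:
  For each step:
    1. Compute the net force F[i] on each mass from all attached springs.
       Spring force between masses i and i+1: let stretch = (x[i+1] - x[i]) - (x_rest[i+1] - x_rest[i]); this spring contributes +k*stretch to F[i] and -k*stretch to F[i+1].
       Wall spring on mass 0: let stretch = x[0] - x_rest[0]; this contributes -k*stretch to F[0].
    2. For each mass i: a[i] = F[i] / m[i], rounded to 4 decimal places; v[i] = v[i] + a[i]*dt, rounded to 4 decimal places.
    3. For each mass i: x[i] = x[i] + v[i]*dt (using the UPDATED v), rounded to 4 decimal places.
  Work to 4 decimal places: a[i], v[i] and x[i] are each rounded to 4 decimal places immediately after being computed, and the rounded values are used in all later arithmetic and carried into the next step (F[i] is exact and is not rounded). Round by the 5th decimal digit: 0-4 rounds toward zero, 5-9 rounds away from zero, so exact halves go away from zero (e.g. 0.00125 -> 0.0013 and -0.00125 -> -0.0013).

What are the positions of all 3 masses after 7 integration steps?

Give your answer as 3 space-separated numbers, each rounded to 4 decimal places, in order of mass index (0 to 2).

Step 0: x=[4.0000 9.0000 13.0000] v=[0.0000 0.0000 0.0000]
Step 1: x=[4.0625 8.9375 13.0000] v=[0.2500 -0.2500 0.0000]
Step 2: x=[4.1758 8.8242 12.9961] v=[0.4531 -0.4531 -0.0156]
Step 3: x=[4.3186 8.6812 12.9815] v=[0.5713 -0.5722 -0.0586]
Step 4: x=[4.4642 8.5343 12.9481] v=[0.5823 -0.5878 -0.1337]
Step 5: x=[4.5852 8.4088 12.8888] v=[0.4838 -0.5019 -0.2372]
Step 6: x=[4.6586 8.3244 12.7995] v=[0.2934 -0.3378 -0.3572]
Step 7: x=[4.6699 8.2905 12.6805] v=[0.0452 -0.1355 -0.4760]

Answer: 4.6699 8.2905 12.6805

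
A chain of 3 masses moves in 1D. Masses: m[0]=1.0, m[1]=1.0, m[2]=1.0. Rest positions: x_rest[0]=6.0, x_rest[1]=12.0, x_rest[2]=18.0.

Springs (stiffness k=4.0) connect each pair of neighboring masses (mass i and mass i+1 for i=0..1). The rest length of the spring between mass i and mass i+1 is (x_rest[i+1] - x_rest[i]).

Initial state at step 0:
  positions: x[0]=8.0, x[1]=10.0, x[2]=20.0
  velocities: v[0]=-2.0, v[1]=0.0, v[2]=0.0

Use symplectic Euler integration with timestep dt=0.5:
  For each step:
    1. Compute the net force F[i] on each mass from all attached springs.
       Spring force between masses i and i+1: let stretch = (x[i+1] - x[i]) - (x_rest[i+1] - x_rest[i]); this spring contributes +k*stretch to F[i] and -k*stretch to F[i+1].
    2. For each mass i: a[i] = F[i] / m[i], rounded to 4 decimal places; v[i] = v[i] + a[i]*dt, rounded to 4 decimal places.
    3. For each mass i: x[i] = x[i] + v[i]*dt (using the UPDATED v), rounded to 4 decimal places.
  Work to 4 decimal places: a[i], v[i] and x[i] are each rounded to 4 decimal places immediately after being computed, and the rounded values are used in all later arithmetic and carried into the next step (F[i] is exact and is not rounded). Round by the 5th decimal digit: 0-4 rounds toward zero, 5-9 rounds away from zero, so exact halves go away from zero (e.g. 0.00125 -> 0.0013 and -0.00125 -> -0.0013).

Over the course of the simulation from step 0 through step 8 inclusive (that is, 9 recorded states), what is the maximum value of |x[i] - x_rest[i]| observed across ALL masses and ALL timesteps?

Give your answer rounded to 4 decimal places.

Step 0: x=[8.0000 10.0000 20.0000] v=[-2.0000 0.0000 0.0000]
Step 1: x=[3.0000 18.0000 16.0000] v=[-10.0000 16.0000 -8.0000]
Step 2: x=[7.0000 9.0000 20.0000] v=[8.0000 -18.0000 8.0000]
Step 3: x=[7.0000 9.0000 19.0000] v=[0.0000 0.0000 -2.0000]
Step 4: x=[3.0000 17.0000 14.0000] v=[-8.0000 16.0000 -10.0000]
Step 5: x=[7.0000 8.0000 18.0000] v=[8.0000 -18.0000 8.0000]
Step 6: x=[6.0000 8.0000 18.0000] v=[-2.0000 0.0000 0.0000]
Step 7: x=[1.0000 16.0000 14.0000] v=[-10.0000 16.0000 -8.0000]
Step 8: x=[5.0000 7.0000 18.0000] v=[8.0000 -18.0000 8.0000]
Max displacement = 6.0000

Answer: 6.0000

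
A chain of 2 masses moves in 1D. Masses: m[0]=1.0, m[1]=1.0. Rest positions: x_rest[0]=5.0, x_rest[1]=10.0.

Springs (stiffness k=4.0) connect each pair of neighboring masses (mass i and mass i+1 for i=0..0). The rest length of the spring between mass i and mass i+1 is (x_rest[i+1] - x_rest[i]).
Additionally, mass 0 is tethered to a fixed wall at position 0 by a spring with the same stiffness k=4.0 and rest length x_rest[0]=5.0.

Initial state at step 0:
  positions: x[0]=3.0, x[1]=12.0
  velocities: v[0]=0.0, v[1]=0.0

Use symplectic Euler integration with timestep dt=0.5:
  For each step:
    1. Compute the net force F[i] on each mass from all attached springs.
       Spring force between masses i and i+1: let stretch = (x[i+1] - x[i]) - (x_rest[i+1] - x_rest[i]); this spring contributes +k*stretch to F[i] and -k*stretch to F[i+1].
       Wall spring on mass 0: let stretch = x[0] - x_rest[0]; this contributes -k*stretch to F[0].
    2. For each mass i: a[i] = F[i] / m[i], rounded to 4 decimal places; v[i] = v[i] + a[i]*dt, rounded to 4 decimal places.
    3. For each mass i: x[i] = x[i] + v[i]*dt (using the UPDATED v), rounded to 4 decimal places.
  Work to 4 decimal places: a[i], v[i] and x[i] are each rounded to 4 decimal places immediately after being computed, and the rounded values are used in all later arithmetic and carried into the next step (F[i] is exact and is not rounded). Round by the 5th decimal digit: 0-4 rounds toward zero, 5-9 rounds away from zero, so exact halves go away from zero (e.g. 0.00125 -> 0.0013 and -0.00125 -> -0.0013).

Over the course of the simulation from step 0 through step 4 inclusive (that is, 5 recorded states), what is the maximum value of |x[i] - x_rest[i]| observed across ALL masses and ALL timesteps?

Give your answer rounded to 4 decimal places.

Answer: 4.0000

Derivation:
Step 0: x=[3.0000 12.0000] v=[0.0000 0.0000]
Step 1: x=[9.0000 8.0000] v=[12.0000 -8.0000]
Step 2: x=[5.0000 10.0000] v=[-8.0000 4.0000]
Step 3: x=[1.0000 12.0000] v=[-8.0000 4.0000]
Step 4: x=[7.0000 8.0000] v=[12.0000 -8.0000]
Max displacement = 4.0000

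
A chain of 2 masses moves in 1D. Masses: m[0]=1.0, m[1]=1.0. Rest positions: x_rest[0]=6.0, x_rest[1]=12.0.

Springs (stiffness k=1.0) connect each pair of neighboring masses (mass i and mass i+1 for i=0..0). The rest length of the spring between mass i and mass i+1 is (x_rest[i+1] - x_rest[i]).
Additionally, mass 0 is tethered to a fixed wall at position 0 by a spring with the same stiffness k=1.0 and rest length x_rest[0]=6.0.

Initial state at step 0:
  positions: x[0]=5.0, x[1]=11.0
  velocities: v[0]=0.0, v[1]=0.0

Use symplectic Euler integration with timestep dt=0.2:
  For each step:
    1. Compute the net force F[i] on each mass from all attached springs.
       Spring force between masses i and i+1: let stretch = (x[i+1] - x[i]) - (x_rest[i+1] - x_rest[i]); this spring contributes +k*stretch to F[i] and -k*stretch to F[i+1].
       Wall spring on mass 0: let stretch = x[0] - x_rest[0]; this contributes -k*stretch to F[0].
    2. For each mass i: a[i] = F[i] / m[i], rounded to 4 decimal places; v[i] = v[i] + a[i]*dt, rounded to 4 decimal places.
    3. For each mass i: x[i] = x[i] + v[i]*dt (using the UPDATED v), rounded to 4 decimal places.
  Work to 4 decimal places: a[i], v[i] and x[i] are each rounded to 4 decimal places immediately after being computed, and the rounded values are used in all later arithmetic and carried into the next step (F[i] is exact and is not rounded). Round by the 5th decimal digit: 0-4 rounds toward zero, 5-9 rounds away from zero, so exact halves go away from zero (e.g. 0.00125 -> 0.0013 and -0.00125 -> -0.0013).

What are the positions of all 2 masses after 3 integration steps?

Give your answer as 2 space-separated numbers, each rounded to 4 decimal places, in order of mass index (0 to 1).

Step 0: x=[5.0000 11.0000] v=[0.0000 0.0000]
Step 1: x=[5.0400 11.0000] v=[0.2000 0.0000]
Step 2: x=[5.1168 11.0016] v=[0.3840 0.0080]
Step 3: x=[5.2243 11.0078] v=[0.5376 0.0310]

Answer: 5.2243 11.0078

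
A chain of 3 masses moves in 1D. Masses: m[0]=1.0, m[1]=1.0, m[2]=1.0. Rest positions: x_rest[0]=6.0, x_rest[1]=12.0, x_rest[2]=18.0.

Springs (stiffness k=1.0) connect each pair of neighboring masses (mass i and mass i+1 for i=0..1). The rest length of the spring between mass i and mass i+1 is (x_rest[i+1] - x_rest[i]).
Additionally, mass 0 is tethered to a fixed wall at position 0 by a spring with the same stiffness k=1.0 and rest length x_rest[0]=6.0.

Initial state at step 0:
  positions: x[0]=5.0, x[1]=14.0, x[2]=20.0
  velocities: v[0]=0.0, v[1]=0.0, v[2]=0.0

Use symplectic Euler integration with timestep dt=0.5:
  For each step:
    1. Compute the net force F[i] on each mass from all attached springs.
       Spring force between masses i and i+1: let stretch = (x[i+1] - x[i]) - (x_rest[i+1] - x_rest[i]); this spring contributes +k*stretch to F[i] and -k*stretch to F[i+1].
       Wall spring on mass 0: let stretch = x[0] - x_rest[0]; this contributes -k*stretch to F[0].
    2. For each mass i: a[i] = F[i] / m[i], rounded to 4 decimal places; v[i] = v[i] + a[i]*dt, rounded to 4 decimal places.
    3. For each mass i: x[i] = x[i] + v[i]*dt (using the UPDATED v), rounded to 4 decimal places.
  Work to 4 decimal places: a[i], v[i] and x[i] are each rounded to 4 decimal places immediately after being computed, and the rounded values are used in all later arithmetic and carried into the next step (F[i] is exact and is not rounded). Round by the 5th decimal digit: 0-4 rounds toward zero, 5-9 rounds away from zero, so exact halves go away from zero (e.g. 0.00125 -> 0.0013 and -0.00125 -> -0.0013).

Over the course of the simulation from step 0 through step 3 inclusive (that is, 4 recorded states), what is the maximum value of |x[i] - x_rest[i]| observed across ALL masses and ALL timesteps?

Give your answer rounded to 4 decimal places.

Step 0: x=[5.0000 14.0000 20.0000] v=[0.0000 0.0000 0.0000]
Step 1: x=[6.0000 13.2500 20.0000] v=[2.0000 -1.5000 0.0000]
Step 2: x=[7.3125 12.3750 19.8125] v=[2.6250 -1.7500 -0.3750]
Step 3: x=[8.0625 12.0938 19.2656] v=[1.5000 -0.5625 -1.0938]
Max displacement = 2.0625

Answer: 2.0625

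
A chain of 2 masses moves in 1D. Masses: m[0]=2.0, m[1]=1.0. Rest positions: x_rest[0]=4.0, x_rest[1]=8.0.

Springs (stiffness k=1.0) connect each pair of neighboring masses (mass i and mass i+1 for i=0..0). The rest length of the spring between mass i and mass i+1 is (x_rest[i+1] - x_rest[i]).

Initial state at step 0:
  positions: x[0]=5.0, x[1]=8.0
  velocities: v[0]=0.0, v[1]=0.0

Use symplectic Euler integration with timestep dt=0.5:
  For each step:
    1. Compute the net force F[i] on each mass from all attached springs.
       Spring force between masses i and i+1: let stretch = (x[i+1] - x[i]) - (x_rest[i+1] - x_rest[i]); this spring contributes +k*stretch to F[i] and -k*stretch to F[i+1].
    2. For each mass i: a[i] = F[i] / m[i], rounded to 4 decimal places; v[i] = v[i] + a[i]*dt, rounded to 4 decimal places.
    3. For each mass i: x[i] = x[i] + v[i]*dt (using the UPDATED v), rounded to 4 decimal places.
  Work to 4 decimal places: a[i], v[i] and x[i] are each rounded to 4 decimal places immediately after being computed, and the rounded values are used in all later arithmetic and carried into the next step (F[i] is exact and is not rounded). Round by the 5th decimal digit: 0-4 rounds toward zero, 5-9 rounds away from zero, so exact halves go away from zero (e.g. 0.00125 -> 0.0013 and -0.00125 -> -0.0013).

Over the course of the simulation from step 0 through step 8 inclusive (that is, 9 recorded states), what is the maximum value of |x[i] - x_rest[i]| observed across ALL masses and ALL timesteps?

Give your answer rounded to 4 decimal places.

Step 0: x=[5.0000 8.0000] v=[0.0000 0.0000]
Step 1: x=[4.8750 8.2500] v=[-0.2500 0.5000]
Step 2: x=[4.6719 8.6563] v=[-0.4063 0.8125]
Step 3: x=[4.4668 9.0665] v=[-0.4102 0.8203]
Step 4: x=[4.3367 9.3268] v=[-0.2603 0.5205]
Step 5: x=[4.3303 9.3396] v=[-0.0128 0.0255]
Step 6: x=[4.4501 9.1000] v=[0.2396 -0.4792]
Step 7: x=[4.6512 8.6979] v=[0.4021 -0.8042]
Step 8: x=[4.8581 8.2841] v=[0.4138 -0.8276]
Max displacement = 1.3396

Answer: 1.3396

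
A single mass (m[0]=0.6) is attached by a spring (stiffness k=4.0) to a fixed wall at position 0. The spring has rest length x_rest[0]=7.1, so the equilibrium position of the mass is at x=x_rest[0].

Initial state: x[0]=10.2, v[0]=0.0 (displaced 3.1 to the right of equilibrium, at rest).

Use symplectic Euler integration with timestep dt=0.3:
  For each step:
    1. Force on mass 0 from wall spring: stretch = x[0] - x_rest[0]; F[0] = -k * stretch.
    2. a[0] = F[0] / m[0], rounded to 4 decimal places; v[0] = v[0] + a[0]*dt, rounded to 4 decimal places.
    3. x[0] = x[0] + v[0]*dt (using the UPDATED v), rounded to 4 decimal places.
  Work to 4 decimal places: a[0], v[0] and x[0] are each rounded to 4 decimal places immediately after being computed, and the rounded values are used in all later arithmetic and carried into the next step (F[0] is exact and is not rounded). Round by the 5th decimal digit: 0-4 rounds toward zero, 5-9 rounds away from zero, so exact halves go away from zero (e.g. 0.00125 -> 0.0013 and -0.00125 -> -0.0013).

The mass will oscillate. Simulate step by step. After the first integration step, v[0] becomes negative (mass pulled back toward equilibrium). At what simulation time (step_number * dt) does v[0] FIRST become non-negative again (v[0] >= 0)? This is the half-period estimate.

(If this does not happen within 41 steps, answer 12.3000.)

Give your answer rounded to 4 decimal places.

Answer: 1.2000

Derivation:
Step 0: x=[10.2000] v=[0.0000]
Step 1: x=[8.3400] v=[-6.2000]
Step 2: x=[5.7360] v=[-8.6800]
Step 3: x=[3.9504] v=[-5.9520]
Step 4: x=[4.0546] v=[0.3472]
First v>=0 after going negative at step 4, time=1.2000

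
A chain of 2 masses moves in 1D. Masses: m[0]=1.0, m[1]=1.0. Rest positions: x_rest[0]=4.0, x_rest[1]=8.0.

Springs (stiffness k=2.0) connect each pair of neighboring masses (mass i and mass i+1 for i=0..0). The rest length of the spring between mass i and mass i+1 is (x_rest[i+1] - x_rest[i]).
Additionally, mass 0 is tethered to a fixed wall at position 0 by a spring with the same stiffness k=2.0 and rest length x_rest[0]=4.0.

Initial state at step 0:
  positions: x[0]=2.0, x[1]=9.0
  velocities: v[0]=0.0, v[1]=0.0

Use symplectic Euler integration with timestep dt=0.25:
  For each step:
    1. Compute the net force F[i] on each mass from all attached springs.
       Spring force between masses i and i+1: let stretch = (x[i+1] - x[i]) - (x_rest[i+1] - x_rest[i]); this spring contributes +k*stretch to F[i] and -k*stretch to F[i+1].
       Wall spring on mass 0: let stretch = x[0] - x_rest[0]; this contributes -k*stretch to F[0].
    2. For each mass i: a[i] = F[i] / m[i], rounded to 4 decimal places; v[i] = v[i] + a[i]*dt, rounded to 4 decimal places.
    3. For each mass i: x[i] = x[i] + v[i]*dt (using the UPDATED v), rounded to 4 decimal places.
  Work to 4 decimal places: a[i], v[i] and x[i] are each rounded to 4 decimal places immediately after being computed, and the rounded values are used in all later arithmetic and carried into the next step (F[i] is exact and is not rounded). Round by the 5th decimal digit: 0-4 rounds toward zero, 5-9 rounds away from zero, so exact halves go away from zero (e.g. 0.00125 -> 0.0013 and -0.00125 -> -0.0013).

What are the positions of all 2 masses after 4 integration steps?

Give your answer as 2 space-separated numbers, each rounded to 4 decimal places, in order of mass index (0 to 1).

Step 0: x=[2.0000 9.0000] v=[0.0000 0.0000]
Step 1: x=[2.6250 8.6250] v=[2.5000 -1.5000]
Step 2: x=[3.6719 8.0000] v=[4.1875 -2.5000]
Step 3: x=[4.8008 7.3340] v=[4.5156 -2.6641]
Step 4: x=[5.6463 6.8513] v=[3.3818 -1.9307]

Answer: 5.6463 6.8513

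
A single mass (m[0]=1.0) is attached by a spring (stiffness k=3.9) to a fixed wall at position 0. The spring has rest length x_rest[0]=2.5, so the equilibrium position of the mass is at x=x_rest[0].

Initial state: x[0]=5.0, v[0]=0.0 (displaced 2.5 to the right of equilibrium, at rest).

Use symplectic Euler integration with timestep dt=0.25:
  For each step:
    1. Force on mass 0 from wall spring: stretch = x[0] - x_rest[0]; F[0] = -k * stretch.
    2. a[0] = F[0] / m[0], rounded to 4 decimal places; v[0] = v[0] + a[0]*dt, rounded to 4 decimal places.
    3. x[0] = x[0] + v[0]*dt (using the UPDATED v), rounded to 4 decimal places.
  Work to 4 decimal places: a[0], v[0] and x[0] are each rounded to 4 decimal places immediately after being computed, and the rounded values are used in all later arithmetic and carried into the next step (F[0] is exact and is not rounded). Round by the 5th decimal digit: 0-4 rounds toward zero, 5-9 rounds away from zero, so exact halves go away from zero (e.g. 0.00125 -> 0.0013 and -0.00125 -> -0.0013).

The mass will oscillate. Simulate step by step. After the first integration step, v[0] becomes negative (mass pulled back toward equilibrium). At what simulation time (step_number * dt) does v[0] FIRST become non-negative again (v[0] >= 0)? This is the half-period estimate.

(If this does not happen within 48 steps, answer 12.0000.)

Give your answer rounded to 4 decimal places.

Step 0: x=[5.0000] v=[0.0000]
Step 1: x=[4.3906] v=[-2.4375]
Step 2: x=[3.3204] v=[-4.2808]
Step 3: x=[2.0502] v=[-5.0807]
Step 4: x=[0.8897] v=[-4.6422]
Step 5: x=[0.1217] v=[-3.0722]
Step 6: x=[-0.0667] v=[-0.7534]
Step 7: x=[0.3706] v=[1.7491]
First v>=0 after going negative at step 7, time=1.7500

Answer: 1.7500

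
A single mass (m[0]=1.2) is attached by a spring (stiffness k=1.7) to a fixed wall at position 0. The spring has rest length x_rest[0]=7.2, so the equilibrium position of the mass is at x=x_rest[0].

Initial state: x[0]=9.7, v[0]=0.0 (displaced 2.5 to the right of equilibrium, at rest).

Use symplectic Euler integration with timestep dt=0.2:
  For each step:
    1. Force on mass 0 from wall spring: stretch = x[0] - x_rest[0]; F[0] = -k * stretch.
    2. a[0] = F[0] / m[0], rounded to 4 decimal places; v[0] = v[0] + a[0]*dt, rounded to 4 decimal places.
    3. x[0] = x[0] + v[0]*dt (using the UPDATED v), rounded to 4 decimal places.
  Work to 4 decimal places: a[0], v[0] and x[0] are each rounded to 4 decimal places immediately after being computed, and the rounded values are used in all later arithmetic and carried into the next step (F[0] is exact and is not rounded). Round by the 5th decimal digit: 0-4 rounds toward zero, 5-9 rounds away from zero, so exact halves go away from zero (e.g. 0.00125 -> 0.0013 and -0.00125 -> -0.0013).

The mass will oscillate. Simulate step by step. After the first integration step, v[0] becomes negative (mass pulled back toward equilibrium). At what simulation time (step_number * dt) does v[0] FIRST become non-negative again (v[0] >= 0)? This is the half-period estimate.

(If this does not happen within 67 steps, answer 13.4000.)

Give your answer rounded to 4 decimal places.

Answer: 2.8000

Derivation:
Step 0: x=[9.7000] v=[0.0000]
Step 1: x=[9.5583] v=[-0.7083]
Step 2: x=[9.2830] v=[-1.3765]
Step 3: x=[8.8897] v=[-1.9667]
Step 4: x=[8.4006] v=[-2.4454]
Step 5: x=[7.8435] v=[-2.7856]
Step 6: x=[7.2499] v=[-2.9679]
Step 7: x=[6.6535] v=[-2.9820]
Step 8: x=[6.0881] v=[-2.8272]
Step 9: x=[5.5857] v=[-2.5122]
Step 10: x=[5.1747] v=[-2.0548]
Step 11: x=[4.8785] v=[-1.4810]
Step 12: x=[4.7139] v=[-0.8232]
Step 13: x=[4.6901] v=[-0.1188]
Step 14: x=[4.8086] v=[0.5923]
First v>=0 after going negative at step 14, time=2.8000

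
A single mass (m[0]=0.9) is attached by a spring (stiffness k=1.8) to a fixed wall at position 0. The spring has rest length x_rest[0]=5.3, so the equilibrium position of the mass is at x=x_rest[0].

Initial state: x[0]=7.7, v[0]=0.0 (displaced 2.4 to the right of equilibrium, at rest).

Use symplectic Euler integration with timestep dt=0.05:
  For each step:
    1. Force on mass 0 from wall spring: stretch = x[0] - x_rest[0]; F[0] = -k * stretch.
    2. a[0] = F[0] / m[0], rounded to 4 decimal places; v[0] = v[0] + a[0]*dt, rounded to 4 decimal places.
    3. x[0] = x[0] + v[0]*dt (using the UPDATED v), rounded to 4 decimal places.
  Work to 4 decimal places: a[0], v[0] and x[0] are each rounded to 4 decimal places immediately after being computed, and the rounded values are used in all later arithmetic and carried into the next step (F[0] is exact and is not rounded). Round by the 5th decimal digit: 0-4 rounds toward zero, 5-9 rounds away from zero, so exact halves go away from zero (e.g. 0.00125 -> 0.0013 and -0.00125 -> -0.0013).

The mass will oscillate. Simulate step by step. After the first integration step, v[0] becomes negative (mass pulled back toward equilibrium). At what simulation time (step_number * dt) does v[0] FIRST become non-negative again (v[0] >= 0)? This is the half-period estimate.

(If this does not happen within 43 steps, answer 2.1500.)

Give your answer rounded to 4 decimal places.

Step 0: x=[7.7000] v=[0.0000]
Step 1: x=[7.6880] v=[-0.2400]
Step 2: x=[7.6641] v=[-0.4788]
Step 3: x=[7.6283] v=[-0.7152]
Step 4: x=[7.5809] v=[-0.9480]
Step 5: x=[7.5221] v=[-1.1761]
Step 6: x=[7.4522] v=[-1.3983]
Step 7: x=[7.3715] v=[-1.6135]
Step 8: x=[7.2805] v=[-1.8207]
Step 9: x=[7.1796] v=[-2.0188]
Step 10: x=[7.0693] v=[-2.2068]
Step 11: x=[6.9501] v=[-2.3837]
Step 12: x=[6.8227] v=[-2.5487]
Step 13: x=[6.6877] v=[-2.7010]
Step 14: x=[6.5457] v=[-2.8398]
Step 15: x=[6.3975] v=[-2.9644]
Step 16: x=[6.2438] v=[-3.0742]
Step 17: x=[6.0854] v=[-3.1686]
Step 18: x=[5.9230] v=[-3.2471]
Step 19: x=[5.7575] v=[-3.3094]
Step 20: x=[5.5897] v=[-3.3552]
Step 21: x=[5.4205] v=[-3.3842]
Step 22: x=[5.2507] v=[-3.3963]
Step 23: x=[5.0811] v=[-3.3914]
Step 24: x=[4.9126] v=[-3.3695]
Step 25: x=[4.7461] v=[-3.3308]
Step 26: x=[4.5823] v=[-3.2754]
Step 27: x=[4.4221] v=[-3.2036]
Step 28: x=[4.2663] v=[-3.1158]
Step 29: x=[4.1157] v=[-3.0124]
Step 30: x=[3.9710] v=[-2.8940]
Step 31: x=[3.8329] v=[-2.7611]
Step 32: x=[3.7022] v=[-2.6144]
Step 33: x=[3.5795] v=[-2.4546]
Step 34: x=[3.4654] v=[-2.2826]
Step 35: x=[3.3604] v=[-2.0991]
Step 36: x=[3.2651] v=[-1.9051]
Step 37: x=[3.1800] v=[-1.7016]
Step 38: x=[3.1055] v=[-1.4896]
Step 39: x=[3.0420] v=[-1.2702]
Step 40: x=[2.9898] v=[-1.0444]
Step 41: x=[2.9491] v=[-0.8134]
Step 42: x=[2.9202] v=[-0.5783]
Step 43: x=[2.9032] v=[-0.3403]
v[0] did not become non-negative within 43 steps; using fallback time=2.1500

Answer: 2.1500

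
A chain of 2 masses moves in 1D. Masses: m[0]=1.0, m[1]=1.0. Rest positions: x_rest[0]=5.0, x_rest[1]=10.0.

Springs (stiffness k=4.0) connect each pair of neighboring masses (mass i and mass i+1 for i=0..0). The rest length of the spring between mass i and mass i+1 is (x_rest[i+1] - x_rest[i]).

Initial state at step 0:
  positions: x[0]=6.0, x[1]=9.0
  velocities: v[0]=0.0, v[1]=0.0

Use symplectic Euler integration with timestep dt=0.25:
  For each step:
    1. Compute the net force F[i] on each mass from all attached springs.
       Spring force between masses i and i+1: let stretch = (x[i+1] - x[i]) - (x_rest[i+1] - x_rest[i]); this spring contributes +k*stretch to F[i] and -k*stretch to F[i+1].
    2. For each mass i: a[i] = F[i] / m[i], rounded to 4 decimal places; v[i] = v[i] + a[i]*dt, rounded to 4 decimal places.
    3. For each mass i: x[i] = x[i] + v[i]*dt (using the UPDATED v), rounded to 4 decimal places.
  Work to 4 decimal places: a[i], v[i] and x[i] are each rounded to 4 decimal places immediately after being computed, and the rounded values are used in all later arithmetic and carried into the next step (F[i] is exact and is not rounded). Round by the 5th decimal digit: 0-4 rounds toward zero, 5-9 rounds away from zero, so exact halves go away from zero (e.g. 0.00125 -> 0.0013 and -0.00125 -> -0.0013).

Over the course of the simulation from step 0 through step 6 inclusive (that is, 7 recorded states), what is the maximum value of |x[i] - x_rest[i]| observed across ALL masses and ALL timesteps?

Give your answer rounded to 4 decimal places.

Answer: 1.0625

Derivation:
Step 0: x=[6.0000 9.0000] v=[0.0000 0.0000]
Step 1: x=[5.5000 9.5000] v=[-2.0000 2.0000]
Step 2: x=[4.7500 10.2500] v=[-3.0000 3.0000]
Step 3: x=[4.1250 10.8750] v=[-2.5000 2.5000]
Step 4: x=[3.9375 11.0625] v=[-0.7500 0.7500]
Step 5: x=[4.2813 10.7188] v=[1.3750 -1.3750]
Step 6: x=[4.9844 10.0157] v=[2.8125 -2.8125]
Max displacement = 1.0625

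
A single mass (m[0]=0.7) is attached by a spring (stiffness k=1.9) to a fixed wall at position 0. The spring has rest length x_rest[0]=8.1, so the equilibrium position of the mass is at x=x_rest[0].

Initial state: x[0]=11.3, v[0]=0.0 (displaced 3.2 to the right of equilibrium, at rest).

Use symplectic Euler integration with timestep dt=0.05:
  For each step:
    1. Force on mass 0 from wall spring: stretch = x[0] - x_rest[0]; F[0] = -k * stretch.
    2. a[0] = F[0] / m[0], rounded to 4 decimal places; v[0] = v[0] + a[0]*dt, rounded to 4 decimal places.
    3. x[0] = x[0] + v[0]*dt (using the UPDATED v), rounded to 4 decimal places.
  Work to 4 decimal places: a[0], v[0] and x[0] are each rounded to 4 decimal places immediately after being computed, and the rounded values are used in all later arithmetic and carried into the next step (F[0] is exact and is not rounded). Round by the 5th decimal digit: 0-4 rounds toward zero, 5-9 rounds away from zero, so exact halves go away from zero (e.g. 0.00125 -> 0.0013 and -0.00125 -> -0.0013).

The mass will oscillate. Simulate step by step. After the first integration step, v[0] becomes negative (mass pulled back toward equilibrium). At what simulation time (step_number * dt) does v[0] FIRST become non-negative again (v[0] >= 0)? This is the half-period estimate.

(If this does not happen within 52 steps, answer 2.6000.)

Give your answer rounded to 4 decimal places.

Answer: 1.9500

Derivation:
Step 0: x=[11.3000] v=[0.0000]
Step 1: x=[11.2783] v=[-0.4343]
Step 2: x=[11.2350] v=[-0.8656]
Step 3: x=[11.1704] v=[-1.2911]
Step 4: x=[11.0850] v=[-1.7078]
Step 5: x=[10.9794] v=[-2.1129]
Step 6: x=[10.8542] v=[-2.5037]
Step 7: x=[10.7103] v=[-2.8775]
Step 8: x=[10.5487] v=[-3.2318]
Step 9: x=[10.3705] v=[-3.5641]
Step 10: x=[10.1769] v=[-3.8722]
Step 11: x=[9.9692] v=[-4.1541]
Step 12: x=[9.7488] v=[-4.4078]
Step 13: x=[9.5172] v=[-4.6316]
Step 14: x=[9.2760] v=[-4.8239]
Step 15: x=[9.0268] v=[-4.9835]
Step 16: x=[8.7713] v=[-5.1093]
Step 17: x=[8.5113] v=[-5.2004]
Step 18: x=[8.2485] v=[-5.2562]
Step 19: x=[7.9847] v=[-5.2764]
Step 20: x=[7.7217] v=[-5.2608]
Step 21: x=[7.4612] v=[-5.2095]
Step 22: x=[7.2051] v=[-5.1228]
Step 23: x=[6.9550] v=[-5.0014]
Step 24: x=[6.7127] v=[-4.8460]
Step 25: x=[6.4798] v=[-4.6577]
Step 26: x=[6.2579] v=[-4.4378]
Step 27: x=[6.0485] v=[-4.1878]
Step 28: x=[5.8530] v=[-3.9094]
Step 29: x=[5.6728] v=[-3.6045]
Step 30: x=[5.5090] v=[-3.2751]
Step 31: x=[5.3628] v=[-2.9235]
Step 32: x=[5.2352] v=[-2.5520]
Step 33: x=[5.1270] v=[-2.1632]
Step 34: x=[5.0390] v=[-1.7597]
Step 35: x=[4.9718] v=[-1.3443]
Step 36: x=[4.9258] v=[-0.9198]
Step 37: x=[4.9014] v=[-0.4890]
Step 38: x=[4.8987] v=[-0.0549]
Step 39: x=[4.9177] v=[0.3796]
First v>=0 after going negative at step 39, time=1.9500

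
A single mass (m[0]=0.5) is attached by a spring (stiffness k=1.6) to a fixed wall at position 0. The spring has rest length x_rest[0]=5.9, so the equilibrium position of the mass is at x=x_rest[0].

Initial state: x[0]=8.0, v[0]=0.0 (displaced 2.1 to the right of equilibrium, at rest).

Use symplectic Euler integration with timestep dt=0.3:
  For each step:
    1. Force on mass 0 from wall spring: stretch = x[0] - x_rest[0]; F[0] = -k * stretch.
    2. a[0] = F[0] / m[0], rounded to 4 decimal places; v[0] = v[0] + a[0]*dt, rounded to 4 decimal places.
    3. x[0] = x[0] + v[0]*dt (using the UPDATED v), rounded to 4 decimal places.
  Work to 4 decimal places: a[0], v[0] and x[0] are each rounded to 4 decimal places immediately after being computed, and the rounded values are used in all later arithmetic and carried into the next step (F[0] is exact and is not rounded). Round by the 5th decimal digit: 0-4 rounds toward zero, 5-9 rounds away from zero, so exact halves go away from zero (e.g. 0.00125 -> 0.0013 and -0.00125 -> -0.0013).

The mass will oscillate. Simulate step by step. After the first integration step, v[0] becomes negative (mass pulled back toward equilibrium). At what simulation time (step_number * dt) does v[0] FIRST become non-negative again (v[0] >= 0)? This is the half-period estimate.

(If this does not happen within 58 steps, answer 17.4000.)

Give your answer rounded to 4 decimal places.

Answer: 1.8000

Derivation:
Step 0: x=[8.0000] v=[0.0000]
Step 1: x=[7.3952] v=[-2.0160]
Step 2: x=[6.3598] v=[-3.4514]
Step 3: x=[5.1920] v=[-3.8928]
Step 4: x=[4.2281] v=[-3.2131]
Step 5: x=[3.7457] v=[-1.6081]
Step 6: x=[3.8837] v=[0.4600]
First v>=0 after going negative at step 6, time=1.8000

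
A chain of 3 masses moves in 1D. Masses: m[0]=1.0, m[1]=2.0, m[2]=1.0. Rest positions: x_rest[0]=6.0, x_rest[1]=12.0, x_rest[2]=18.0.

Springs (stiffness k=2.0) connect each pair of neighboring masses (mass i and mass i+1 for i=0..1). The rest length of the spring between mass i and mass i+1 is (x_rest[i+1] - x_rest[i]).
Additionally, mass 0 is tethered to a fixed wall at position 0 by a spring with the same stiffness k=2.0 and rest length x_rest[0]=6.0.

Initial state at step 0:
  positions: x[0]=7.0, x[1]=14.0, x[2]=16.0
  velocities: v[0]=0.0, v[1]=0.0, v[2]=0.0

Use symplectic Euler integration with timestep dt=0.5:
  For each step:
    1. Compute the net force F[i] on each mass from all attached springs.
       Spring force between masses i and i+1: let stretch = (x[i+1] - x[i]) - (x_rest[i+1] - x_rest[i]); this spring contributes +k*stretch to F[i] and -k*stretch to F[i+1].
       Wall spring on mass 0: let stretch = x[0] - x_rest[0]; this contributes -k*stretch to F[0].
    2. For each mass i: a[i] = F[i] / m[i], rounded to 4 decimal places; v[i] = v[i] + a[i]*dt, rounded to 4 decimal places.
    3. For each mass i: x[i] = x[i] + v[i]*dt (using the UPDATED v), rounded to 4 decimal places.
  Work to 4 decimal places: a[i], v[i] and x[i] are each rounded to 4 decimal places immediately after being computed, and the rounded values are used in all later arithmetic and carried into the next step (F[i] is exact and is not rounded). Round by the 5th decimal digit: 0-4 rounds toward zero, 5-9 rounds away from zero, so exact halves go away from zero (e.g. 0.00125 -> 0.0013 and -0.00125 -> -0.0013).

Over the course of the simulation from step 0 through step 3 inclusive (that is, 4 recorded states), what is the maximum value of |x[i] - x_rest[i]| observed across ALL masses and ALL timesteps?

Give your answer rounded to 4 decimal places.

Step 0: x=[7.0000 14.0000 16.0000] v=[0.0000 0.0000 0.0000]
Step 1: x=[7.0000 12.7500 18.0000] v=[0.0000 -2.5000 4.0000]
Step 2: x=[6.3750 11.3750 20.3750] v=[-1.2500 -2.7500 4.7500]
Step 3: x=[5.0625 11.0000 21.2500] v=[-2.6250 -0.7500 1.7500]
Max displacement = 3.2500

Answer: 3.2500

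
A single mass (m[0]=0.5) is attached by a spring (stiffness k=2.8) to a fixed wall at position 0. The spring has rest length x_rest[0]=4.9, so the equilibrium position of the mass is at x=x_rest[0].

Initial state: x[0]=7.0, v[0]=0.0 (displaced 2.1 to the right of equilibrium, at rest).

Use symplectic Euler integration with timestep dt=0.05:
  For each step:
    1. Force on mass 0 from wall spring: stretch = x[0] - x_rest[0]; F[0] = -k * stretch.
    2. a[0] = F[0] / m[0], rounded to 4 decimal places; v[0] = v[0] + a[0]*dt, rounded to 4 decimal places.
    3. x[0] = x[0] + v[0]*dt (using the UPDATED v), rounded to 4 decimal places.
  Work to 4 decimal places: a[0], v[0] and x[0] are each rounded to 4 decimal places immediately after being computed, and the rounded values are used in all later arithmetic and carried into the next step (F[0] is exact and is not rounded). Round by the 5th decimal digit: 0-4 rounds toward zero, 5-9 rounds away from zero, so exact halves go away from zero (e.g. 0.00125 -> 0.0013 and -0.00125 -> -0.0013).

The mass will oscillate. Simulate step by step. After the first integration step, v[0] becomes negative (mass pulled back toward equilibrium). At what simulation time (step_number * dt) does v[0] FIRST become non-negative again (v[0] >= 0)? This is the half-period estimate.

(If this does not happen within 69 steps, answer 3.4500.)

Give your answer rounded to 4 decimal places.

Step 0: x=[7.0000] v=[0.0000]
Step 1: x=[6.9706] v=[-0.5880]
Step 2: x=[6.9122] v=[-1.1678]
Step 3: x=[6.8256] v=[-1.7312]
Step 4: x=[6.7121] v=[-2.2704]
Step 5: x=[6.5732] v=[-2.7778]
Step 6: x=[6.4109] v=[-3.2463]
Step 7: x=[6.2274] v=[-3.6694]
Step 8: x=[6.0253] v=[-4.0411]
Step 9: x=[5.8075] v=[-4.3562]
Step 10: x=[5.5770] v=[-4.6103]
Step 11: x=[5.3370] v=[-4.7999]
Step 12: x=[5.0909] v=[-4.9223]
Step 13: x=[4.8421] v=[-4.9758]
Step 14: x=[4.5941] v=[-4.9596]
Step 15: x=[4.3504] v=[-4.8740]
Step 16: x=[4.1144] v=[-4.7201]
Step 17: x=[3.8894] v=[-4.5001]
Step 18: x=[3.6785] v=[-4.2171]
Step 19: x=[3.4847] v=[-3.8751]
Step 20: x=[3.3108] v=[-3.4788]
Step 21: x=[3.1591] v=[-3.0338]
Step 22: x=[3.0318] v=[-2.5464]
Step 23: x=[2.9306] v=[-2.0233]
Step 24: x=[2.8570] v=[-1.4719]
Step 25: x=[2.8120] v=[-0.8999]
Step 26: x=[2.7962] v=[-0.3153]
Step 27: x=[2.8099] v=[0.2738]
First v>=0 after going negative at step 27, time=1.3500

Answer: 1.3500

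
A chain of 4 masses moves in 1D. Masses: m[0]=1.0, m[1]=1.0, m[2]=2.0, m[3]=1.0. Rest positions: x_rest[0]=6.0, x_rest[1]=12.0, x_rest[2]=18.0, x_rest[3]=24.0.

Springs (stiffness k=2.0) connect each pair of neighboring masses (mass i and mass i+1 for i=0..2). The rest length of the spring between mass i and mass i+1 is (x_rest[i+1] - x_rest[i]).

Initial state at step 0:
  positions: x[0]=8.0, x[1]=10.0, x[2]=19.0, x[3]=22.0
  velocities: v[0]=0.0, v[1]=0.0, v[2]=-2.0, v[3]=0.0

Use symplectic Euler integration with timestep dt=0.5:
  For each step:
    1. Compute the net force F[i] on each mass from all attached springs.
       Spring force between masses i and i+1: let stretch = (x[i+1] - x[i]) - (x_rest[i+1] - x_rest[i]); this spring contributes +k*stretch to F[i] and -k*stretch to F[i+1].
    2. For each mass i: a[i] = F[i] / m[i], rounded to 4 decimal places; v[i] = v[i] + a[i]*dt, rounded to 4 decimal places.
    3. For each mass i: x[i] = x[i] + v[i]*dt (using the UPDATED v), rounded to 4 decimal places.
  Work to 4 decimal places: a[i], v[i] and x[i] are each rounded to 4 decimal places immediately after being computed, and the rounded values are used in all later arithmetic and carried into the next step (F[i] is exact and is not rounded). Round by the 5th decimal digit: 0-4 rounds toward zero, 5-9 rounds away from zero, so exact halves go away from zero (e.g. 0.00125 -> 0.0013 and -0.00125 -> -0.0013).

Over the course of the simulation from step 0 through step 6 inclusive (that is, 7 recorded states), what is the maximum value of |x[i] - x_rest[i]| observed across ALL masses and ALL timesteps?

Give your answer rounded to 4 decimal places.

Step 0: x=[8.0000 10.0000 19.0000 22.0000] v=[0.0000 0.0000 -2.0000 0.0000]
Step 1: x=[6.0000 13.5000 16.5000 23.5000] v=[-4.0000 7.0000 -5.0000 3.0000]
Step 2: x=[4.7500 14.7500 15.0000 24.5000] v=[-2.5000 2.5000 -3.0000 2.0000]
Step 3: x=[5.5000 11.1250 15.8125 23.7500] v=[1.5000 -7.2500 1.6250 -1.5000]
Step 4: x=[6.0625 7.0313 17.4375 22.0313] v=[1.1250 -8.1875 3.2500 -3.4375]
Step 5: x=[4.1094 7.6563 17.6094 21.0157] v=[-3.9062 1.2499 0.3438 -2.0313]
Step 6: x=[0.9298 11.4844 16.1446 21.2969] v=[-6.3593 7.6561 -2.9296 0.5624]
Max displacement = 5.0702

Answer: 5.0702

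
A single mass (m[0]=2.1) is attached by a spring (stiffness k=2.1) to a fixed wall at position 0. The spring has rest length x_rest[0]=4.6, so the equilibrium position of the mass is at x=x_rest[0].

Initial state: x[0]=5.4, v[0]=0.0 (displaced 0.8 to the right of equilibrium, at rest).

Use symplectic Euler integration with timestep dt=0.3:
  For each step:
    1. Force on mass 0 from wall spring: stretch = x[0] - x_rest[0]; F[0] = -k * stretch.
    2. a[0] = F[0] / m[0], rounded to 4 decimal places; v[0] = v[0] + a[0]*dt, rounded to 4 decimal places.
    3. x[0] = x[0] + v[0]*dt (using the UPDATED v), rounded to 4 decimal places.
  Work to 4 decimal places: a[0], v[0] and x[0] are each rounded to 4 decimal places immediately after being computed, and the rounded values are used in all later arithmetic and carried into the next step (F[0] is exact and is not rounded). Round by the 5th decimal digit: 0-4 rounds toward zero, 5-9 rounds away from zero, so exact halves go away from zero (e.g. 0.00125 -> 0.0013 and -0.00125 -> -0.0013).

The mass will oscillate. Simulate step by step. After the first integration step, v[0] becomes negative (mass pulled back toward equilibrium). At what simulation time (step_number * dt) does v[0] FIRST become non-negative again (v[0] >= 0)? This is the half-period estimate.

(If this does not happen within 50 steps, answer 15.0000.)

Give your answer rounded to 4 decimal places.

Answer: 3.3000

Derivation:
Step 0: x=[5.4000] v=[0.0000]
Step 1: x=[5.3280] v=[-0.2400]
Step 2: x=[5.1905] v=[-0.4584]
Step 3: x=[4.9998] v=[-0.6356]
Step 4: x=[4.7732] v=[-0.7555]
Step 5: x=[4.5310] v=[-0.8075]
Step 6: x=[4.2950] v=[-0.7868]
Step 7: x=[4.0864] v=[-0.6953]
Step 8: x=[3.9240] v=[-0.5412]
Step 9: x=[3.8225] v=[-0.3384]
Step 10: x=[3.7909] v=[-0.1052]
Step 11: x=[3.8322] v=[0.1375]
First v>=0 after going negative at step 11, time=3.3000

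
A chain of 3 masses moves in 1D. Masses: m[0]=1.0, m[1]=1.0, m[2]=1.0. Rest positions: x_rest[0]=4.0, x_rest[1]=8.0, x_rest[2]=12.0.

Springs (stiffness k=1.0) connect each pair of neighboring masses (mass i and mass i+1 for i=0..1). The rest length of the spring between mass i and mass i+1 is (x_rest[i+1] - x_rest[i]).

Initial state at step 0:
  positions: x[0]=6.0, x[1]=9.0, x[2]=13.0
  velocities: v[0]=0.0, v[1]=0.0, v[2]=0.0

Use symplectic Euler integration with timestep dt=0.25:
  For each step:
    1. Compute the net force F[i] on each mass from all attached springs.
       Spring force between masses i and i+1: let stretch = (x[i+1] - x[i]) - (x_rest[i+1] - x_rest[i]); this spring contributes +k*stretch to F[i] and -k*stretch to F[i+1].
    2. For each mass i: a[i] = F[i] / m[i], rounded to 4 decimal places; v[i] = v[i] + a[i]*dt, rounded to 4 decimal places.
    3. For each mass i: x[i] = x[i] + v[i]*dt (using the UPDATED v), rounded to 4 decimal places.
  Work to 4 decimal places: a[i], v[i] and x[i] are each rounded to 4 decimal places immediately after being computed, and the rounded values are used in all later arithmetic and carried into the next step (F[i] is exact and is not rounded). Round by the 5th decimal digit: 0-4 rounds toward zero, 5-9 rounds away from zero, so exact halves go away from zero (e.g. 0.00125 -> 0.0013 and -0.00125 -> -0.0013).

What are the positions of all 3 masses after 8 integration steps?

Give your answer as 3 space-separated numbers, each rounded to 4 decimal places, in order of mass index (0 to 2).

Answer: 4.9219 9.6213 13.4572

Derivation:
Step 0: x=[6.0000 9.0000 13.0000] v=[0.0000 0.0000 0.0000]
Step 1: x=[5.9375 9.0625 13.0000] v=[-0.2500 0.2500 0.0000]
Step 2: x=[5.8203 9.1758 13.0039] v=[-0.4688 0.4531 0.0156]
Step 3: x=[5.6628 9.3186 13.0186] v=[-0.6299 0.5713 0.0586]
Step 4: x=[5.4838 9.4642 13.0520] v=[-0.7160 0.5824 0.1336]
Step 5: x=[5.3036 9.5853 13.1112] v=[-0.7209 0.4843 0.2367]
Step 6: x=[5.1410 9.6592 13.2000] v=[-0.6505 0.2954 0.3552]
Step 7: x=[5.0108 9.6720 13.3175] v=[-0.5210 0.0511 0.4700]
Step 8: x=[4.9219 9.6213 13.4572] v=[-0.3557 -0.2028 0.5586]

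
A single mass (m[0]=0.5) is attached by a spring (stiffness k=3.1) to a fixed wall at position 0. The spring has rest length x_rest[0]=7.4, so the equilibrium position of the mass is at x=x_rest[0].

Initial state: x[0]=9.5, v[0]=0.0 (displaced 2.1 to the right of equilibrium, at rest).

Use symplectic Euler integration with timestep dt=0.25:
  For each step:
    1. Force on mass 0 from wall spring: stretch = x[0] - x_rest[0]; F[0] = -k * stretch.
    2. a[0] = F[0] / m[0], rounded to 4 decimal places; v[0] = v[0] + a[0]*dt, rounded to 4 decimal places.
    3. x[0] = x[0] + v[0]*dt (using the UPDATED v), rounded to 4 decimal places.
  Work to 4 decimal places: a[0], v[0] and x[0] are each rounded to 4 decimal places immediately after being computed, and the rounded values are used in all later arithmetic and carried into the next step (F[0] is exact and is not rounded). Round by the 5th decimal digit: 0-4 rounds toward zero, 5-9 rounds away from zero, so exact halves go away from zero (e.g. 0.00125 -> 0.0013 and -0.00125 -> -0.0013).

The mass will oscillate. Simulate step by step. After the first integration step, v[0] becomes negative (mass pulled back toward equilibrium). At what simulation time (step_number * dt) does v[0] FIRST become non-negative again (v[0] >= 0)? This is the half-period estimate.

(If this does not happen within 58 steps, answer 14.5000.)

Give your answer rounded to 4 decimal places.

Step 0: x=[9.5000] v=[0.0000]
Step 1: x=[8.6863] v=[-3.2550]
Step 2: x=[7.3741] v=[-5.2488]
Step 3: x=[6.0719] v=[-5.2087]
Step 4: x=[5.2844] v=[-3.1502]
Step 5: x=[5.3167] v=[0.1290]
First v>=0 after going negative at step 5, time=1.2500

Answer: 1.2500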